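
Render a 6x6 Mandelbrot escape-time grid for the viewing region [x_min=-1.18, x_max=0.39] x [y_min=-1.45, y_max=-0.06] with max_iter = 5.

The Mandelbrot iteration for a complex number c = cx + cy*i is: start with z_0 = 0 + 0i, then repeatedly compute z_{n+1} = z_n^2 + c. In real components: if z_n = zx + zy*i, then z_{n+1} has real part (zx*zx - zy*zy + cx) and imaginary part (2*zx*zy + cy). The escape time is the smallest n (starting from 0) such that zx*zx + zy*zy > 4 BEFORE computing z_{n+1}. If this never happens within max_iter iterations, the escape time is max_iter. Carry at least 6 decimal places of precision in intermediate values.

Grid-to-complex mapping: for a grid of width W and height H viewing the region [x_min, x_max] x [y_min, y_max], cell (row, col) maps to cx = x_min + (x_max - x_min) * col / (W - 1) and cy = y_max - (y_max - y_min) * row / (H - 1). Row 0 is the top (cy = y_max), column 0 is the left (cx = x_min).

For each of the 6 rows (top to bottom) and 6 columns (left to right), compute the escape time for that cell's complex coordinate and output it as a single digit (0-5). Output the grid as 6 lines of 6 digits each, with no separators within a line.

Answer: 555555
555555
355555
334553
333432
222222

Derivation:
(row=0, col=0): c = -1.1800 + -0.0600i → escape time 5
(row=0, col=1): c = -0.8660 + -0.0600i → escape time 5
(row=0, col=2): c = -0.5520 + -0.0600i → escape time 5
(row=0, col=3): c = -0.2380 + -0.0600i → escape time 5
(row=0, col=4): c = 0.0760 + -0.0600i → escape time 5
(row=0, col=5): c = 0.3900 + -0.0600i → escape time 5
(row=1, col=0): c = -1.1800 + -0.3380i → escape time 5
(row=1, col=1): c = -0.8660 + -0.3380i → escape time 5
(row=1, col=2): c = -0.5520 + -0.3380i → escape time 5
(row=1, col=3): c = -0.2380 + -0.3380i → escape time 5
(row=1, col=4): c = 0.0760 + -0.3380i → escape time 5
(row=1, col=5): c = 0.3900 + -0.3380i → escape time 5
(row=2, col=0): c = -1.1800 + -0.6160i → escape time 3
(row=2, col=1): c = -0.8660 + -0.6160i → escape time 5
(row=2, col=2): c = -0.5520 + -0.6160i → escape time 5
(row=2, col=3): c = -0.2380 + -0.6160i → escape time 5
(row=2, col=4): c = 0.0760 + -0.6160i → escape time 5
(row=2, col=5): c = 0.3900 + -0.6160i → escape time 5
(row=3, col=0): c = -1.1800 + -0.8940i → escape time 3
(row=3, col=1): c = -0.8660 + -0.8940i → escape time 3
(row=3, col=2): c = -0.5520 + -0.8940i → escape time 4
(row=3, col=3): c = -0.2380 + -0.8940i → escape time 5
(row=3, col=4): c = 0.0760 + -0.8940i → escape time 5
(row=3, col=5): c = 0.3900 + -0.8940i → escape time 3
(row=4, col=0): c = -1.1800 + -1.1720i → escape time 3
(row=4, col=1): c = -0.8660 + -1.1720i → escape time 3
(row=4, col=2): c = -0.5520 + -1.1720i → escape time 3
(row=4, col=3): c = -0.2380 + -1.1720i → escape time 4
(row=4, col=4): c = 0.0760 + -1.1720i → escape time 3
(row=4, col=5): c = 0.3900 + -1.1720i → escape time 2
(row=5, col=0): c = -1.1800 + -1.4500i → escape time 2
(row=5, col=1): c = -0.8660 + -1.4500i → escape time 2
(row=5, col=2): c = -0.5520 + -1.4500i → escape time 2
(row=5, col=3): c = -0.2380 + -1.4500i → escape time 2
(row=5, col=4): c = 0.0760 + -1.4500i → escape time 2
(row=5, col=5): c = 0.3900 + -1.4500i → escape time 2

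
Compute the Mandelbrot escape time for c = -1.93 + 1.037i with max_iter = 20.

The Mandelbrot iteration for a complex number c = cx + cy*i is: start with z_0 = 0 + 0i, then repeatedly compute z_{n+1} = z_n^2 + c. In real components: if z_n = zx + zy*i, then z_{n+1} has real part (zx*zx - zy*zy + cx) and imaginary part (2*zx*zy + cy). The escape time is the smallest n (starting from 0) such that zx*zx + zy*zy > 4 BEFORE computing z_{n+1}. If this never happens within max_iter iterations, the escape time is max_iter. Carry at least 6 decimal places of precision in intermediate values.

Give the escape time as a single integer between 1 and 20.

z_0 = 0 + 0i, c = -1.9300 + 1.0370i
Iter 1: z = -1.9300 + 1.0370i, |z|^2 = 4.8003
Escaped at iteration 1

Answer: 1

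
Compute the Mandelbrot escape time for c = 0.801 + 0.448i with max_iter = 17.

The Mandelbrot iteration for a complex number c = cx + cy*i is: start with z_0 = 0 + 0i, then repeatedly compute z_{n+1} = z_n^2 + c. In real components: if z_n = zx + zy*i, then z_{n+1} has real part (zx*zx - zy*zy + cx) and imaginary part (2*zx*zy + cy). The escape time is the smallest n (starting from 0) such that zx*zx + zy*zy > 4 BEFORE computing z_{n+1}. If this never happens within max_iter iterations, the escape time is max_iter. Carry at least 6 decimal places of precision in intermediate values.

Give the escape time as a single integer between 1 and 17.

Answer: 3

Derivation:
z_0 = 0 + 0i, c = 0.8010 + 0.4480i
Iter 1: z = 0.8010 + 0.4480i, |z|^2 = 0.8423
Iter 2: z = 1.2419 + 1.1657i, |z|^2 = 2.9012
Iter 3: z = 0.9845 + 3.3433i, |z|^2 = 12.1471
Escaped at iteration 3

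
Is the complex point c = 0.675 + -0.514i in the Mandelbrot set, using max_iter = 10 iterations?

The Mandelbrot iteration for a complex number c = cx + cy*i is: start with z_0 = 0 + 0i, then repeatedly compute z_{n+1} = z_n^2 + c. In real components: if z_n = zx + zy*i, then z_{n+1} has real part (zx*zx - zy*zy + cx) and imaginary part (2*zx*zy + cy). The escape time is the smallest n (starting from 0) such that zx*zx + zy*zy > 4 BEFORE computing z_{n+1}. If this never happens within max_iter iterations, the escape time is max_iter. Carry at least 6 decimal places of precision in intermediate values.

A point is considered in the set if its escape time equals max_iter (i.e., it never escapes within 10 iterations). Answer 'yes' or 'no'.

Answer: no

Derivation:
z_0 = 0 + 0i, c = 0.6750 + -0.5140i
Iter 1: z = 0.6750 + -0.5140i, |z|^2 = 0.7198
Iter 2: z = 0.8664 + -1.2079i, |z|^2 = 2.2097
Iter 3: z = -0.0333 + -2.6071i, |z|^2 = 6.7982
Escaped at iteration 3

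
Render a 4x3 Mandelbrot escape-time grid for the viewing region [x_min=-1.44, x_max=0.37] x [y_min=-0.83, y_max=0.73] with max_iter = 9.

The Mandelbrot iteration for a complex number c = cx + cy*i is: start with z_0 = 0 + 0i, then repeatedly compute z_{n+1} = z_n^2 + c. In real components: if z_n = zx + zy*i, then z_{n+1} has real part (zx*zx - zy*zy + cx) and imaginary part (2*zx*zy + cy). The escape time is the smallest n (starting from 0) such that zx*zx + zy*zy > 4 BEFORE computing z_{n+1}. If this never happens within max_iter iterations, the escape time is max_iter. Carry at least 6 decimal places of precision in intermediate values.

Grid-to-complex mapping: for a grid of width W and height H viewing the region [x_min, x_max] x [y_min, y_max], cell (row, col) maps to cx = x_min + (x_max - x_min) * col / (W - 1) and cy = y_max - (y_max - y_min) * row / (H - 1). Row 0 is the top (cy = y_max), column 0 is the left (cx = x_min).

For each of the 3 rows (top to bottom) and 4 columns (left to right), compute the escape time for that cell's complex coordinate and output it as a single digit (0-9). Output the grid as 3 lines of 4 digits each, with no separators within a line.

Answer: 3495
9998
3494

Derivation:
(row=0, col=0): c = -1.4400 + 0.7300i → escape time 3
(row=0, col=1): c = -0.8367 + 0.7300i → escape time 4
(row=0, col=2): c = -0.2333 + 0.7300i → escape time 9
(row=0, col=3): c = 0.3700 + 0.7300i → escape time 5
(row=1, col=0): c = -1.4400 + -0.0500i → escape time 9
(row=1, col=1): c = -0.8367 + -0.0500i → escape time 9
(row=1, col=2): c = -0.2333 + -0.0500i → escape time 9
(row=1, col=3): c = 0.3700 + -0.0500i → escape time 8
(row=2, col=0): c = -1.4400 + -0.8300i → escape time 3
(row=2, col=1): c = -0.8367 + -0.8300i → escape time 4
(row=2, col=2): c = -0.2333 + -0.8300i → escape time 9
(row=2, col=3): c = 0.3700 + -0.8300i → escape time 4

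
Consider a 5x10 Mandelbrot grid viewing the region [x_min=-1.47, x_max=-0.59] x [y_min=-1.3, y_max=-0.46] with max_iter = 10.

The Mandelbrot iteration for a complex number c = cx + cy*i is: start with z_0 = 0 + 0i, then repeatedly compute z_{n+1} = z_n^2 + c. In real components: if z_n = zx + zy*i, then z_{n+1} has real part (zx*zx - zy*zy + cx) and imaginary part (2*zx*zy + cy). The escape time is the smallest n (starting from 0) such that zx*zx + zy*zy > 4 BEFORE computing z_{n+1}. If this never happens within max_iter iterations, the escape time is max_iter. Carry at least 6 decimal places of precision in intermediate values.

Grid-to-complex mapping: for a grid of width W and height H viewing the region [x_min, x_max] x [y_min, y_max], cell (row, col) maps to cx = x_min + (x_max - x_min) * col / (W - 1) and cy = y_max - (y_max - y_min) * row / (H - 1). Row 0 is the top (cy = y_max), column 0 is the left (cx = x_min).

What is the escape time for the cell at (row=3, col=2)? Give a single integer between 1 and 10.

Answer: 3

Derivation:
z_0 = 0 + 0i, c = -1.0300 + -0.7400i
Iter 1: z = -1.0300 + -0.7400i, |z|^2 = 1.6085
Iter 2: z = -0.5167 + 0.7844i, |z|^2 = 0.8823
Iter 3: z = -1.3783 + -1.5506i, |z|^2 = 4.3041
Escaped at iteration 3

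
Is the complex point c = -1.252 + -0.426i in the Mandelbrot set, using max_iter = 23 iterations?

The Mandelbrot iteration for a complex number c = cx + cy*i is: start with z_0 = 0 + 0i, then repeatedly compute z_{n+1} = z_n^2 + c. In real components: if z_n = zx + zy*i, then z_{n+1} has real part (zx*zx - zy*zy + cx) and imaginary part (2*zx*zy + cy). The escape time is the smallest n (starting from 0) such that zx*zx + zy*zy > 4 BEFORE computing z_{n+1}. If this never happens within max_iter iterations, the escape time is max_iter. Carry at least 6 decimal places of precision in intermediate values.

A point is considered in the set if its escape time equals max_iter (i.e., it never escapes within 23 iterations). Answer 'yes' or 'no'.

Answer: no

Derivation:
z_0 = 0 + 0i, c = -1.2520 + -0.4260i
Iter 1: z = -1.2520 + -0.4260i, |z|^2 = 1.7490
Iter 2: z = 0.1340 + 0.6407i, |z|^2 = 0.4285
Iter 3: z = -1.6445 + -0.2543i, |z|^2 = 2.7692
Iter 4: z = 1.3879 + 0.4103i, |z|^2 = 2.0945
Iter 5: z = 0.5058 + 0.7128i, |z|^2 = 0.7639
Iter 6: z = -1.5042 + 0.2951i, |z|^2 = 2.3497
Iter 7: z = 0.9235 + -1.3138i, |z|^2 = 2.5789
Iter 8: z = -2.1252 + -2.8525i, |z|^2 = 12.6533
Escaped at iteration 8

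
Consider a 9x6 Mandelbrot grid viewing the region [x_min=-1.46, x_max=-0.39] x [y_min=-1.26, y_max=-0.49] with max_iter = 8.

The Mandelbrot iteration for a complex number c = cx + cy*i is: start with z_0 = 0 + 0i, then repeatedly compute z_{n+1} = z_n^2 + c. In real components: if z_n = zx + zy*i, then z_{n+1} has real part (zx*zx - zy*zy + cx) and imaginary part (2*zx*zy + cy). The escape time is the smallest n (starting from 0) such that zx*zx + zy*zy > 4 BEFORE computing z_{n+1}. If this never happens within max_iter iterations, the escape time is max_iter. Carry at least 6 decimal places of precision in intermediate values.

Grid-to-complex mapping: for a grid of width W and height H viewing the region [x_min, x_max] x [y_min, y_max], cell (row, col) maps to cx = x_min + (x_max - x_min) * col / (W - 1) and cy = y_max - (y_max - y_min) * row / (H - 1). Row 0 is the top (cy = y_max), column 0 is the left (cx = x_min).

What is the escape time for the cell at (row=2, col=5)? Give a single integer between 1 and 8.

z_0 = 0 + 0i, c = -0.7913 + -0.7980i
Iter 1: z = -0.7913 + -0.7980i, |z|^2 = 1.2629
Iter 2: z = -0.8020 + 0.4648i, |z|^2 = 0.8592
Iter 3: z = -0.3642 + -1.5436i, |z|^2 = 2.5152
Iter 4: z = -3.0413 + 0.3262i, |z|^2 = 9.3557
Escaped at iteration 4

Answer: 4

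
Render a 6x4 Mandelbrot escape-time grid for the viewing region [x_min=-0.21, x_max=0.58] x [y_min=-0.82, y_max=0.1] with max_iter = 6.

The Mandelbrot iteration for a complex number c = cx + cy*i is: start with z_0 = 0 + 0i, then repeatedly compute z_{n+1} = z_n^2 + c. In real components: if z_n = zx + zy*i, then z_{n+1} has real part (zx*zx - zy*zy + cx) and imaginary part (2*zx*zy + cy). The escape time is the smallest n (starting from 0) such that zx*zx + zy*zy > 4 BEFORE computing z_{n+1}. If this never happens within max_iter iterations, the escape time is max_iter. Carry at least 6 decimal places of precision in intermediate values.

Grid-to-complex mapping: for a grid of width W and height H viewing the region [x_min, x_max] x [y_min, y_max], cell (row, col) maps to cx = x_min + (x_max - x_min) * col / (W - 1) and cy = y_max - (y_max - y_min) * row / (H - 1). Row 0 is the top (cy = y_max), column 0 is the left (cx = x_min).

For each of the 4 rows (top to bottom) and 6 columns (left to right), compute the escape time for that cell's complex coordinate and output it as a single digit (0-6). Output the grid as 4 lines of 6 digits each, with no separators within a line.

Answer: 666664
666664
666664
666543

Derivation:
(row=0, col=0): c = -0.2100 + 0.1000i → escape time 6
(row=0, col=1): c = -0.0520 + 0.1000i → escape time 6
(row=0, col=2): c = 0.1060 + 0.1000i → escape time 6
(row=0, col=3): c = 0.2640 + 0.1000i → escape time 6
(row=0, col=4): c = 0.4220 + 0.1000i → escape time 6
(row=0, col=5): c = 0.5800 + 0.1000i → escape time 4
(row=1, col=0): c = -0.2100 + -0.2067i → escape time 6
(row=1, col=1): c = -0.0520 + -0.2067i → escape time 6
(row=1, col=2): c = 0.1060 + -0.2067i → escape time 6
(row=1, col=3): c = 0.2640 + -0.2067i → escape time 6
(row=1, col=4): c = 0.4220 + -0.2067i → escape time 6
(row=1, col=5): c = 0.5800 + -0.2067i → escape time 4
(row=2, col=0): c = -0.2100 + -0.5133i → escape time 6
(row=2, col=1): c = -0.0520 + -0.5133i → escape time 6
(row=2, col=2): c = 0.1060 + -0.5133i → escape time 6
(row=2, col=3): c = 0.2640 + -0.5133i → escape time 6
(row=2, col=4): c = 0.4220 + -0.5133i → escape time 6
(row=2, col=5): c = 0.5800 + -0.5133i → escape time 4
(row=3, col=0): c = -0.2100 + -0.8200i → escape time 6
(row=3, col=1): c = -0.0520 + -0.8200i → escape time 6
(row=3, col=2): c = 0.1060 + -0.8200i → escape time 6
(row=3, col=3): c = 0.2640 + -0.8200i → escape time 5
(row=3, col=4): c = 0.4220 + -0.8200i → escape time 4
(row=3, col=5): c = 0.5800 + -0.8200i → escape time 3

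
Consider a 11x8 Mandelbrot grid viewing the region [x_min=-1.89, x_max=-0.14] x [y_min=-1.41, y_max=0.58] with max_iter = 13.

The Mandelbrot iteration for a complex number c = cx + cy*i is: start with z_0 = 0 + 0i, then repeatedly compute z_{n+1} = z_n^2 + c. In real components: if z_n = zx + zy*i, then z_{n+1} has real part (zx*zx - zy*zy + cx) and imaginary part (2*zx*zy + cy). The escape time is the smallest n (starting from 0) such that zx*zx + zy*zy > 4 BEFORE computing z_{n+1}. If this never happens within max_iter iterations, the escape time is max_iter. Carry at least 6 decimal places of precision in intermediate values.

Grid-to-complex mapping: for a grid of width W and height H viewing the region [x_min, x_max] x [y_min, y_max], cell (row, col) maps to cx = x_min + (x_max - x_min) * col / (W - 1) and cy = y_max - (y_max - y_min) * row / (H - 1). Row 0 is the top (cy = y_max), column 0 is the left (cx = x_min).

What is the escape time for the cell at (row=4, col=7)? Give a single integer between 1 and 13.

z_0 = 0 + 0i, c = -0.6650 + -0.5571i
Iter 1: z = -0.6650 + -0.5571i, |z|^2 = 0.7526
Iter 2: z = -0.5332 + 0.1839i, |z|^2 = 0.3181
Iter 3: z = -0.4145 + -0.7532i, |z|^2 = 0.7391
Iter 4: z = -1.0605 + 0.0673i, |z|^2 = 1.1292
Iter 5: z = 0.4551 + -0.6999i, |z|^2 = 0.6969
Iter 6: z = -0.9477 + -1.1942i, |z|^2 = 2.3241
Iter 7: z = -1.1929 + 1.7063i, |z|^2 = 4.3344
Escaped at iteration 7

Answer: 7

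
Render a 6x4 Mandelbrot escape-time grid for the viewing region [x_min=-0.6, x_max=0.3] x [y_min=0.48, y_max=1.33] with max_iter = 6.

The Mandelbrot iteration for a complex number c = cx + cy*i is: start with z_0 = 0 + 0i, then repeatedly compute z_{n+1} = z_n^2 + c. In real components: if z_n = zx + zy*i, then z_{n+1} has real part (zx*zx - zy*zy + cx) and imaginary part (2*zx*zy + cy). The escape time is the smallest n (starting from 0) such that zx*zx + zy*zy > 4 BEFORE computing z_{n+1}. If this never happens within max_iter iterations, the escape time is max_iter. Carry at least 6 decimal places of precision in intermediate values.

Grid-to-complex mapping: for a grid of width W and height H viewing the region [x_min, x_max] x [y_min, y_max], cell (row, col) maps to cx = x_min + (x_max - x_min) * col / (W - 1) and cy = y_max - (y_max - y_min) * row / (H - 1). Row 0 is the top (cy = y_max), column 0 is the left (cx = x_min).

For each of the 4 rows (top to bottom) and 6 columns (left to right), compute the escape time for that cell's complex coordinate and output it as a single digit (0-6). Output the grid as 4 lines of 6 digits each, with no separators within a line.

Answer: 222222
446643
566665
666666

Derivation:
(row=0, col=0): c = -0.6000 + 1.3300i → escape time 2
(row=0, col=1): c = -0.4200 + 1.3300i → escape time 2
(row=0, col=2): c = -0.2400 + 1.3300i → escape time 2
(row=0, col=3): c = -0.0600 + 1.3300i → escape time 2
(row=0, col=4): c = 0.1200 + 1.3300i → escape time 2
(row=0, col=5): c = 0.3000 + 1.3300i → escape time 2
(row=1, col=0): c = -0.6000 + 1.0467i → escape time 4
(row=1, col=1): c = -0.4200 + 1.0467i → escape time 4
(row=1, col=2): c = -0.2400 + 1.0467i → escape time 6
(row=1, col=3): c = -0.0600 + 1.0467i → escape time 6
(row=1, col=4): c = 0.1200 + 1.0467i → escape time 4
(row=1, col=5): c = 0.3000 + 1.0467i → escape time 3
(row=2, col=0): c = -0.6000 + 0.7633i → escape time 5
(row=2, col=1): c = -0.4200 + 0.7633i → escape time 6
(row=2, col=2): c = -0.2400 + 0.7633i → escape time 6
(row=2, col=3): c = -0.0600 + 0.7633i → escape time 6
(row=2, col=4): c = 0.1200 + 0.7633i → escape time 6
(row=2, col=5): c = 0.3000 + 0.7633i → escape time 5
(row=3, col=0): c = -0.6000 + 0.4800i → escape time 6
(row=3, col=1): c = -0.4200 + 0.4800i → escape time 6
(row=3, col=2): c = -0.2400 + 0.4800i → escape time 6
(row=3, col=3): c = -0.0600 + 0.4800i → escape time 6
(row=3, col=4): c = 0.1200 + 0.4800i → escape time 6
(row=3, col=5): c = 0.3000 + 0.4800i → escape time 6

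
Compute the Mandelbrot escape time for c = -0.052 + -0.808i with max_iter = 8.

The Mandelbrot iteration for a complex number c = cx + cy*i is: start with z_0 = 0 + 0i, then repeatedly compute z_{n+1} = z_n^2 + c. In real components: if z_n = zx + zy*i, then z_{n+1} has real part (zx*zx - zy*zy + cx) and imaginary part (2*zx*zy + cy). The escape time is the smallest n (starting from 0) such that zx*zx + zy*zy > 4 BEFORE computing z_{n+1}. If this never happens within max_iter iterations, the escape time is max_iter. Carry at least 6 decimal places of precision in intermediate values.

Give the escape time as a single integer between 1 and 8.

z_0 = 0 + 0i, c = -0.0520 + -0.8080i
Iter 1: z = -0.0520 + -0.8080i, |z|^2 = 0.6556
Iter 2: z = -0.7022 + -0.7240i, |z|^2 = 1.0172
Iter 3: z = -0.0831 + 0.2087i, |z|^2 = 0.0505
Iter 4: z = -0.0886 + -0.8427i, |z|^2 = 0.7180
Iter 5: z = -0.7543 + -0.6586i, |z|^2 = 1.0027
Iter 6: z = 0.0831 + 0.1855i, |z|^2 = 0.0413
Iter 7: z = -0.0795 + -0.7772i, |z|^2 = 0.6103

Answer: 8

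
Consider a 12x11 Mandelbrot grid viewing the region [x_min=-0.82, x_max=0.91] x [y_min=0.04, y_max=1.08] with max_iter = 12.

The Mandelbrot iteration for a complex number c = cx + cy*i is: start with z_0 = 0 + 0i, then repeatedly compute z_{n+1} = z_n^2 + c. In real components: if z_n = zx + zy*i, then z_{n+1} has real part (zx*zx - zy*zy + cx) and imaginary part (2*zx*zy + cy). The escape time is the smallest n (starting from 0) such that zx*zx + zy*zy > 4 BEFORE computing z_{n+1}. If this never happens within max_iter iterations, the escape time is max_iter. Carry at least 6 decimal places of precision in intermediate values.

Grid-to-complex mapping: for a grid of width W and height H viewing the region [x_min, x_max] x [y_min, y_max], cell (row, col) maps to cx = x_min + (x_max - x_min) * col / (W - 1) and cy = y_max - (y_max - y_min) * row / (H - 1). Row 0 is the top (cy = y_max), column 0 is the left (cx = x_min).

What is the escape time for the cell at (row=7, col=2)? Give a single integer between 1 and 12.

Answer: 12

Derivation:
z_0 = 0 + 0i, c = -0.5055 + 0.3520i
Iter 1: z = -0.5055 + 0.3520i, |z|^2 = 0.3794
Iter 2: z = -0.3739 + -0.0038i, |z|^2 = 0.1398
Iter 3: z = -0.3657 + 0.3549i, |z|^2 = 0.2597
Iter 4: z = -0.4977 + 0.0925i, |z|^2 = 0.2562
Iter 5: z = -0.2663 + 0.2600i, |z|^2 = 0.1385
Iter 6: z = -0.5021 + 0.2135i, |z|^2 = 0.2977
Iter 7: z = -0.2989 + 0.1376i, |z|^2 = 0.1083
Iter 8: z = -0.4350 + 0.2697i, |z|^2 = 0.2620
Iter 9: z = -0.3890 + 0.1173i, |z|^2 = 0.1651
Iter 10: z = -0.3679 + 0.2607i, |z|^2 = 0.2033
Iter 11: z = -0.4381 + 0.1601i, |z|^2 = 0.2176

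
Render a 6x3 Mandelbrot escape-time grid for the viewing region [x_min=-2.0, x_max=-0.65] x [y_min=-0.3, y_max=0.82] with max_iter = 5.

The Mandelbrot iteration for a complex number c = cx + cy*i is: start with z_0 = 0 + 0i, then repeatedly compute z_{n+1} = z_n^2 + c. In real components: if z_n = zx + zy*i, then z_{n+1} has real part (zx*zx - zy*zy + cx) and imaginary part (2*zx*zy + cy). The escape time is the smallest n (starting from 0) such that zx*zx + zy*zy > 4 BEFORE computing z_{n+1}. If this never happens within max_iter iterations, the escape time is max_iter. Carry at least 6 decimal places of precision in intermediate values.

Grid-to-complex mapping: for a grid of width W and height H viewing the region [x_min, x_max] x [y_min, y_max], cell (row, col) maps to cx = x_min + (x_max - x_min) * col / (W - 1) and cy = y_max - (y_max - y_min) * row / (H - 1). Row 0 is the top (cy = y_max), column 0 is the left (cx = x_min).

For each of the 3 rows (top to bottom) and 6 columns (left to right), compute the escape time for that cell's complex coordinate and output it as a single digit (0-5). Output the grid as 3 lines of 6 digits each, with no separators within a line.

(row=0, col=0): c = -2.0000 + 0.8200i → escape time 1
(row=0, col=1): c = -1.7300 + 0.8200i → escape time 2
(row=0, col=2): c = -1.4600 + 0.8200i → escape time 3
(row=0, col=3): c = -1.1900 + 0.8200i → escape time 3
(row=0, col=4): c = -0.9200 + 0.8200i → escape time 3
(row=0, col=5): c = -0.6500 + 0.8200i → escape time 4
(row=1, col=0): c = -2.0000 + 0.2600i → escape time 1
(row=1, col=1): c = -1.7300 + 0.2600i → escape time 4
(row=1, col=2): c = -1.4600 + 0.2600i → escape time 5
(row=1, col=3): c = -1.1900 + 0.2600i → escape time 5
(row=1, col=4): c = -0.9200 + 0.2600i → escape time 5
(row=1, col=5): c = -0.6500 + 0.2600i → escape time 5
(row=2, col=0): c = -2.0000 + -0.3000i → escape time 1
(row=2, col=1): c = -1.7300 + -0.3000i → escape time 4
(row=2, col=2): c = -1.4600 + -0.3000i → escape time 5
(row=2, col=3): c = -1.1900 + -0.3000i → escape time 5
(row=2, col=4): c = -0.9200 + -0.3000i → escape time 5
(row=2, col=5): c = -0.6500 + -0.3000i → escape time 5

Answer: 123334
145555
145555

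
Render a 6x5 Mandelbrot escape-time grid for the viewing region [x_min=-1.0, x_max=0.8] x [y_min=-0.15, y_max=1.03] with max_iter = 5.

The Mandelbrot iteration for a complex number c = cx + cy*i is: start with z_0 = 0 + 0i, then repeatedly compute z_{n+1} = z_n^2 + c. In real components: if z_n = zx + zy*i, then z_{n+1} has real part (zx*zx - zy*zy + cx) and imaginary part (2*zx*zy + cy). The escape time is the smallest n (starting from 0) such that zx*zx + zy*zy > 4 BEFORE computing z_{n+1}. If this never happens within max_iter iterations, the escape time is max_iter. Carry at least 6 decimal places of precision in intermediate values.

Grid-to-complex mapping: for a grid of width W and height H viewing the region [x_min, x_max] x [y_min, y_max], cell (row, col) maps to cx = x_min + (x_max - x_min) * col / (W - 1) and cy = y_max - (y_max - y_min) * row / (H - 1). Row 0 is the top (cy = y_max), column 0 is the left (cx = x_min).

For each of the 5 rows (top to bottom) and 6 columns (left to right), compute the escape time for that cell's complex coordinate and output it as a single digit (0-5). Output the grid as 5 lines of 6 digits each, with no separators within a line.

Answer: 335432
455542
555553
555553
555553

Derivation:
(row=0, col=0): c = -1.0000 + 1.0300i → escape time 3
(row=0, col=1): c = -0.6400 + 1.0300i → escape time 3
(row=0, col=2): c = -0.2800 + 1.0300i → escape time 5
(row=0, col=3): c = 0.0800 + 1.0300i → escape time 4
(row=0, col=4): c = 0.4400 + 1.0300i → escape time 3
(row=0, col=5): c = 0.8000 + 1.0300i → escape time 2
(row=1, col=0): c = -1.0000 + 0.7350i → escape time 4
(row=1, col=1): c = -0.6400 + 0.7350i → escape time 5
(row=1, col=2): c = -0.2800 + 0.7350i → escape time 5
(row=1, col=3): c = 0.0800 + 0.7350i → escape time 5
(row=1, col=4): c = 0.4400 + 0.7350i → escape time 4
(row=1, col=5): c = 0.8000 + 0.7350i → escape time 2
(row=2, col=0): c = -1.0000 + 0.4400i → escape time 5
(row=2, col=1): c = -0.6400 + 0.4400i → escape time 5
(row=2, col=2): c = -0.2800 + 0.4400i → escape time 5
(row=2, col=3): c = 0.0800 + 0.4400i → escape time 5
(row=2, col=4): c = 0.4400 + 0.4400i → escape time 5
(row=2, col=5): c = 0.8000 + 0.4400i → escape time 3
(row=3, col=0): c = -1.0000 + 0.1450i → escape time 5
(row=3, col=1): c = -0.6400 + 0.1450i → escape time 5
(row=3, col=2): c = -0.2800 + 0.1450i → escape time 5
(row=3, col=3): c = 0.0800 + 0.1450i → escape time 5
(row=3, col=4): c = 0.4400 + 0.1450i → escape time 5
(row=3, col=5): c = 0.8000 + 0.1450i → escape time 3
(row=4, col=0): c = -1.0000 + -0.1500i → escape time 5
(row=4, col=1): c = -0.6400 + -0.1500i → escape time 5
(row=4, col=2): c = -0.2800 + -0.1500i → escape time 5
(row=4, col=3): c = 0.0800 + -0.1500i → escape time 5
(row=4, col=4): c = 0.4400 + -0.1500i → escape time 5
(row=4, col=5): c = 0.8000 + -0.1500i → escape time 3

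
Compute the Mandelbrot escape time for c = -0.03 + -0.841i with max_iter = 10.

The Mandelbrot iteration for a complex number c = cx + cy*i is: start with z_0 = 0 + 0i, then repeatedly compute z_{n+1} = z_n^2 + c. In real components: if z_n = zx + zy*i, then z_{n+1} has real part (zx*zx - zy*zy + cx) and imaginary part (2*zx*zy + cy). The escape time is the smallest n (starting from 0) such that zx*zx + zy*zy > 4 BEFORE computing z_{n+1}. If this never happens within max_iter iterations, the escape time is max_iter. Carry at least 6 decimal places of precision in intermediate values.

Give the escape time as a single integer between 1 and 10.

Answer: 10

Derivation:
z_0 = 0 + 0i, c = -0.0300 + -0.8410i
Iter 1: z = -0.0300 + -0.8410i, |z|^2 = 0.7082
Iter 2: z = -0.7364 + -0.7905i, |z|^2 = 1.1672
Iter 3: z = -0.1127 + 0.3233i, |z|^2 = 0.1172
Iter 4: z = -0.1218 + -0.9139i, |z|^2 = 0.8500
Iter 5: z = -0.8503 + -0.6184i, |z|^2 = 1.1054
Iter 6: z = 0.3106 + 0.2106i, |z|^2 = 0.1409
Iter 7: z = 0.0221 + -0.7101i, |z|^2 = 0.5048
Iter 8: z = -0.5338 + -0.8725i, |z|^2 = 1.0461
Iter 9: z = -0.5062 + 0.0905i, |z|^2 = 0.2644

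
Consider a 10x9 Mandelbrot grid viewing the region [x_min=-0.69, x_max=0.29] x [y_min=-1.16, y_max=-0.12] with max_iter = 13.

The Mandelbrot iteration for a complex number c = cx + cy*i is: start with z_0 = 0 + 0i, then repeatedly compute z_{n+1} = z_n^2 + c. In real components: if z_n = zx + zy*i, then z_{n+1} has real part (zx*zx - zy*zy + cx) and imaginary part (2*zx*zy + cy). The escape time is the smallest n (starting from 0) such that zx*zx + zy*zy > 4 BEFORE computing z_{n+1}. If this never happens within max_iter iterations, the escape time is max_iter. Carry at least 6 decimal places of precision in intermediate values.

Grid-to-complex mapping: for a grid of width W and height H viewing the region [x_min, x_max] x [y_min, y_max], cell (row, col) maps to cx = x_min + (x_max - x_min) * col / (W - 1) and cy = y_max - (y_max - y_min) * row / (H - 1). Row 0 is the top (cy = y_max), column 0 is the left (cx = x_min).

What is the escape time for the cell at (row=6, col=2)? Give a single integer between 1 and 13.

z_0 = 0 + 0i, c = -0.4722 + -0.9000i
Iter 1: z = -0.4722 + -0.9000i, |z|^2 = 1.0330
Iter 2: z = -1.0592 + -0.0500i, |z|^2 = 1.1245
Iter 3: z = 0.6472 + -0.7941i, |z|^2 = 1.0495
Iter 4: z = -0.6839 + -1.9279i, |z|^2 = 4.1845
Escaped at iteration 4

Answer: 4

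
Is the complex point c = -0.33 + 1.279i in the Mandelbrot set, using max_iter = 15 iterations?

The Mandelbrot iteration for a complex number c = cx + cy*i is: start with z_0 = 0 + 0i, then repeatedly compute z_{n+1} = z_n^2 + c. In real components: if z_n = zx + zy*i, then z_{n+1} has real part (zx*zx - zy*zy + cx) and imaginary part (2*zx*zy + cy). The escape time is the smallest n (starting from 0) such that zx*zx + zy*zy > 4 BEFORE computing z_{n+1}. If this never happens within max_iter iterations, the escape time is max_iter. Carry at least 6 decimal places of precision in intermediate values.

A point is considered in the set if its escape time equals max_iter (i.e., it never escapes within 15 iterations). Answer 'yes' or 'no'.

Answer: no

Derivation:
z_0 = 0 + 0i, c = -0.3300 + 1.2790i
Iter 1: z = -0.3300 + 1.2790i, |z|^2 = 1.7447
Iter 2: z = -1.8569 + 0.4349i, |z|^2 = 3.6373
Iter 3: z = 2.9291 + -0.3360i, |z|^2 = 8.6927
Escaped at iteration 3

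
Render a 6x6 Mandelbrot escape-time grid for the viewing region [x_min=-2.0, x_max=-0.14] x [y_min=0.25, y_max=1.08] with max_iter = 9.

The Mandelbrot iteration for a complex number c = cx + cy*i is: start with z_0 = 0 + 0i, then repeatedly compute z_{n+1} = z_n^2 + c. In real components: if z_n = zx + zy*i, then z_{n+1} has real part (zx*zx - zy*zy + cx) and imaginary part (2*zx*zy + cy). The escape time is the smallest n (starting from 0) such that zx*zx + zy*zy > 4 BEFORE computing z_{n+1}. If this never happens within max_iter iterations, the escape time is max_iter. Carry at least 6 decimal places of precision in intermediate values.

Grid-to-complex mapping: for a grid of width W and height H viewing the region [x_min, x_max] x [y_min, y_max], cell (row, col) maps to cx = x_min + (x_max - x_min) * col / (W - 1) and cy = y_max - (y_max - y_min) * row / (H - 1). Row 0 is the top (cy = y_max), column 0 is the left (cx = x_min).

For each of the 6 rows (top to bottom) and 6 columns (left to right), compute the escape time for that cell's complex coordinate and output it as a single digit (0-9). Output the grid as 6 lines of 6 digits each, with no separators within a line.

(row=0, col=0): c = -2.0000 + 1.0800i → escape time 1
(row=0, col=1): c = -1.6280 + 1.0800i → escape time 2
(row=0, col=2): c = -1.2560 + 1.0800i → escape time 3
(row=0, col=3): c = -0.8840 + 1.0800i → escape time 3
(row=0, col=4): c = -0.5120 + 1.0800i → escape time 4
(row=0, col=5): c = -0.1400 + 1.0800i → escape time 7
(row=1, col=0): c = -2.0000 + 0.9140i → escape time 1
(row=1, col=1): c = -1.6280 + 0.9140i → escape time 2
(row=1, col=2): c = -1.2560 + 0.9140i → escape time 3
(row=1, col=3): c = -0.8840 + 0.9140i → escape time 3
(row=1, col=4): c = -0.5120 + 0.9140i → escape time 4
(row=1, col=5): c = -0.1400 + 0.9140i → escape time 9
(row=2, col=0): c = -2.0000 + 0.7480i → escape time 1
(row=2, col=1): c = -1.6280 + 0.7480i → escape time 3
(row=2, col=2): c = -1.2560 + 0.7480i → escape time 3
(row=2, col=3): c = -0.8840 + 0.7480i → escape time 4
(row=2, col=4): c = -0.5120 + 0.7480i → escape time 6
(row=2, col=5): c = -0.1400 + 0.7480i → escape time 9
(row=3, col=0): c = -2.0000 + 0.5820i → escape time 1
(row=3, col=1): c = -1.6280 + 0.5820i → escape time 3
(row=3, col=2): c = -1.2560 + 0.5820i → escape time 3
(row=3, col=3): c = -0.8840 + 0.5820i → escape time 5
(row=3, col=4): c = -0.5120 + 0.5820i → escape time 9
(row=3, col=5): c = -0.1400 + 0.5820i → escape time 9
(row=4, col=0): c = -2.0000 + 0.4160i → escape time 1
(row=4, col=1): c = -1.6280 + 0.4160i → escape time 3
(row=4, col=2): c = -1.2560 + 0.4160i → escape time 9
(row=4, col=3): c = -0.8840 + 0.4160i → escape time 7
(row=4, col=4): c = -0.5120 + 0.4160i → escape time 9
(row=4, col=5): c = -0.1400 + 0.4160i → escape time 9
(row=5, col=0): c = -2.0000 + 0.2500i → escape time 1
(row=5, col=1): c = -1.6280 + 0.2500i → escape time 4
(row=5, col=2): c = -1.2560 + 0.2500i → escape time 9
(row=5, col=3): c = -0.8840 + 0.2500i → escape time 9
(row=5, col=4): c = -0.5120 + 0.2500i → escape time 9
(row=5, col=5): c = -0.1400 + 0.2500i → escape time 9

Answer: 123347
123349
133469
133599
139799
149999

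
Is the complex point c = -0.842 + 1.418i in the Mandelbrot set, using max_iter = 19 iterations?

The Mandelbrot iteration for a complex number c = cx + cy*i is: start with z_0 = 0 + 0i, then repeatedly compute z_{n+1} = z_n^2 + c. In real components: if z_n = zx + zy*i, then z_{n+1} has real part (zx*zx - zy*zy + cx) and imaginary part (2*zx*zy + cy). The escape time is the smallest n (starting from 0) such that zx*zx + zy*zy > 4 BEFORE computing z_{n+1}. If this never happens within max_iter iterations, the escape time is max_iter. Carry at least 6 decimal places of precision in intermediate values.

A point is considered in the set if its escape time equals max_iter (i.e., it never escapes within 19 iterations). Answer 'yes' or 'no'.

z_0 = 0 + 0i, c = -0.8420 + 1.4180i
Iter 1: z = -0.8420 + 1.4180i, |z|^2 = 2.7197
Iter 2: z = -2.1438 + -0.9699i, |z|^2 = 5.5364
Escaped at iteration 2

Answer: no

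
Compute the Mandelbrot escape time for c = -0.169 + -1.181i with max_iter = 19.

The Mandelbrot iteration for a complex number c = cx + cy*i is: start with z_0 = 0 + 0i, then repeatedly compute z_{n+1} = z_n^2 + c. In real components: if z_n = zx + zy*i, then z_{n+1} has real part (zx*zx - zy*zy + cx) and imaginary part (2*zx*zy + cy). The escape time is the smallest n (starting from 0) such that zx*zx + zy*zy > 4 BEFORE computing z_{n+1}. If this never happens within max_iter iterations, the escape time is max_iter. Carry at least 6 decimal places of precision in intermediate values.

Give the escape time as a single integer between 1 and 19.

Answer: 4

Derivation:
z_0 = 0 + 0i, c = -0.1690 + -1.1810i
Iter 1: z = -0.1690 + -1.1810i, |z|^2 = 1.4233
Iter 2: z = -1.5352 + -0.7818i, |z|^2 = 2.9681
Iter 3: z = 1.5766 + 1.2195i, |z|^2 = 3.9728
Iter 4: z = 0.8295 + 2.6643i, |z|^2 = 7.7866
Escaped at iteration 4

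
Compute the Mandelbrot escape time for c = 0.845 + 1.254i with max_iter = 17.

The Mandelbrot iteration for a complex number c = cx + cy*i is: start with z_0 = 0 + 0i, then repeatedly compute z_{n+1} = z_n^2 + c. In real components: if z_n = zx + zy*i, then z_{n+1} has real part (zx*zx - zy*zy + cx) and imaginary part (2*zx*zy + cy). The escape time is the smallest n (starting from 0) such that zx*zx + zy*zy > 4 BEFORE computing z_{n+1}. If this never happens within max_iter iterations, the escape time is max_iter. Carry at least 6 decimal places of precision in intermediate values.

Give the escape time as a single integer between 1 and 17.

Answer: 2

Derivation:
z_0 = 0 + 0i, c = 0.8450 + 1.2540i
Iter 1: z = 0.8450 + 1.2540i, |z|^2 = 2.2865
Iter 2: z = -0.0135 + 3.3733i, |z|^2 = 11.3791
Escaped at iteration 2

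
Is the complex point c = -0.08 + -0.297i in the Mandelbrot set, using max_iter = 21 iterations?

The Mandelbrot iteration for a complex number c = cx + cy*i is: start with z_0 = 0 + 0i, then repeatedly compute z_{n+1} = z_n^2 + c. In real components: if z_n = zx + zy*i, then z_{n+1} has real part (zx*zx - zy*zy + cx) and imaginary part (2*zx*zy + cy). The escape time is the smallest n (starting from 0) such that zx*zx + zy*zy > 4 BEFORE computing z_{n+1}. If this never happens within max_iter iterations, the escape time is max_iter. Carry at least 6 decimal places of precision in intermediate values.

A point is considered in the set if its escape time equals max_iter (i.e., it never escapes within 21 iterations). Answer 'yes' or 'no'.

Answer: yes

Derivation:
z_0 = 0 + 0i, c = -0.0800 + -0.2970i
Iter 1: z = -0.0800 + -0.2970i, |z|^2 = 0.0946
Iter 2: z = -0.1618 + -0.2495i, |z|^2 = 0.0884
Iter 3: z = -0.1161 + -0.2163i, |z|^2 = 0.0602
Iter 4: z = -0.1133 + -0.2468i, |z|^2 = 0.0737
Iter 5: z = -0.1281 + -0.2411i, |z|^2 = 0.0745
Iter 6: z = -0.1217 + -0.2352i, |z|^2 = 0.0702
Iter 7: z = -0.1205 + -0.2397i, |z|^2 = 0.0720
Iter 8: z = -0.1229 + -0.2392i, |z|^2 = 0.0723
Iter 9: z = -0.1221 + -0.2382i, |z|^2 = 0.0716
Iter 10: z = -0.1218 + -0.2388i, |z|^2 = 0.0719
Iter 11: z = -0.1222 + -0.2388i, |z|^2 = 0.0720
Iter 12: z = -0.1221 + -0.2386i, |z|^2 = 0.0719
Iter 13: z = -0.1220 + -0.2387i, |z|^2 = 0.0719
Iter 14: z = -0.1221 + -0.2387i, |z|^2 = 0.0719
Iter 15: z = -0.1221 + -0.2387i, |z|^2 = 0.0719
Iter 16: z = -0.1221 + -0.2387i, |z|^2 = 0.0719
Iter 17: z = -0.1221 + -0.2387i, |z|^2 = 0.0719
Iter 18: z = -0.1221 + -0.2387i, |z|^2 = 0.0719
Iter 19: z = -0.1221 + -0.2387i, |z|^2 = 0.0719
Iter 20: z = -0.1221 + -0.2387i, |z|^2 = 0.0719
Did not escape in 21 iterations → in set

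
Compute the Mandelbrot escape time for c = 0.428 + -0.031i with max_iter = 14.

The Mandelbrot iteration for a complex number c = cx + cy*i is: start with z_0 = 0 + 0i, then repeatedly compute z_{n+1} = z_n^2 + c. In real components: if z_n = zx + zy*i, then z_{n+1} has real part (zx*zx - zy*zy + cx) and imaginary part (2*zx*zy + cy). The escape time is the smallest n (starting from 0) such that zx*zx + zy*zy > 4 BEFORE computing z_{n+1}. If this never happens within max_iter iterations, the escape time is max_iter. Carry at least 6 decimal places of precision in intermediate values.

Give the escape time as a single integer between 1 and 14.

z_0 = 0 + 0i, c = 0.4280 + -0.0310i
Iter 1: z = 0.4280 + -0.0310i, |z|^2 = 0.1841
Iter 2: z = 0.6102 + -0.0575i, |z|^2 = 0.3757
Iter 3: z = 0.7971 + -0.1012i, |z|^2 = 0.6456
Iter 4: z = 1.0531 + -0.1924i, |z|^2 = 1.1459
Iter 5: z = 1.4999 + -0.4361i, |z|^2 = 2.4400
Iter 6: z = 2.4876 + -1.3393i, |z|^2 = 7.9820
Escaped at iteration 6

Answer: 6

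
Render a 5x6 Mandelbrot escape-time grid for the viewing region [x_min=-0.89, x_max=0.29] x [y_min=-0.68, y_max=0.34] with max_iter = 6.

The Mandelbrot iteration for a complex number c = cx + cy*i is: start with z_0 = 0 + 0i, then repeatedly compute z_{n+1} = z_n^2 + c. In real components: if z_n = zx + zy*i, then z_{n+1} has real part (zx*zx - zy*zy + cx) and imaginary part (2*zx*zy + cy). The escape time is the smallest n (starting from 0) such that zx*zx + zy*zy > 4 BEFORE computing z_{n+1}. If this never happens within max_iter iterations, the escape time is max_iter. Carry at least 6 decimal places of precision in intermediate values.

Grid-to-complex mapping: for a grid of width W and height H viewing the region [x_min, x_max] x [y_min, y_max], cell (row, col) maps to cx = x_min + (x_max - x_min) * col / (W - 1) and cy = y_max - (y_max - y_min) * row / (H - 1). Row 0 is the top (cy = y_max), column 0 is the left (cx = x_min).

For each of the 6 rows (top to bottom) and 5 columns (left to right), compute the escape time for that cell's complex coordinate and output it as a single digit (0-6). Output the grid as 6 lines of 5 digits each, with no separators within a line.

(row=0, col=0): c = -0.8900 + 0.3400i → escape time 6
(row=0, col=1): c = -0.5950 + 0.3400i → escape time 6
(row=0, col=2): c = -0.3000 + 0.3400i → escape time 6
(row=0, col=3): c = -0.0050 + 0.3400i → escape time 6
(row=0, col=4): c = 0.2900 + 0.3400i → escape time 6
(row=1, col=0): c = -0.8900 + 0.1360i → escape time 6
(row=1, col=1): c = -0.5950 + 0.1360i → escape time 6
(row=1, col=2): c = -0.3000 + 0.1360i → escape time 6
(row=1, col=3): c = -0.0050 + 0.1360i → escape time 6
(row=1, col=4): c = 0.2900 + 0.1360i → escape time 6
(row=2, col=0): c = -0.8900 + -0.0680i → escape time 6
(row=2, col=1): c = -0.5950 + -0.0680i → escape time 6
(row=2, col=2): c = -0.3000 + -0.0680i → escape time 6
(row=2, col=3): c = -0.0050 + -0.0680i → escape time 6
(row=2, col=4): c = 0.2900 + -0.0680i → escape time 6
(row=3, col=0): c = -0.8900 + -0.2720i → escape time 6
(row=3, col=1): c = -0.5950 + -0.2720i → escape time 6
(row=3, col=2): c = -0.3000 + -0.2720i → escape time 6
(row=3, col=3): c = -0.0050 + -0.2720i → escape time 6
(row=3, col=4): c = 0.2900 + -0.2720i → escape time 6
(row=4, col=0): c = -0.8900 + -0.4760i → escape time 6
(row=4, col=1): c = -0.5950 + -0.4760i → escape time 6
(row=4, col=2): c = -0.3000 + -0.4760i → escape time 6
(row=4, col=3): c = -0.0050 + -0.4760i → escape time 6
(row=4, col=4): c = 0.2900 + -0.4760i → escape time 6
(row=5, col=0): c = -0.8900 + -0.6800i → escape time 4
(row=5, col=1): c = -0.5950 + -0.6800i → escape time 6
(row=5, col=2): c = -0.3000 + -0.6800i → escape time 6
(row=5, col=3): c = -0.0050 + -0.6800i → escape time 6
(row=5, col=4): c = 0.2900 + -0.6800i → escape time 6

Answer: 66666
66666
66666
66666
66666
46666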